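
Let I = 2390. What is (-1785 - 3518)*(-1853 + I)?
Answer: -2847711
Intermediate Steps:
(-1785 - 3518)*(-1853 + I) = (-1785 - 3518)*(-1853 + 2390) = -5303*537 = -2847711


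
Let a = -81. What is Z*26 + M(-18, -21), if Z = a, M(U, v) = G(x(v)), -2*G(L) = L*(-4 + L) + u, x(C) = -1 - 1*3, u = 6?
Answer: -2125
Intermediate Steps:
x(C) = -4 (x(C) = -1 - 3 = -4)
G(L) = -3 - L*(-4 + L)/2 (G(L) = -(L*(-4 + L) + 6)/2 = -(6 + L*(-4 + L))/2 = -3 - L*(-4 + L)/2)
M(U, v) = -19 (M(U, v) = -3 + 2*(-4) - ½*(-4)² = -3 - 8 - ½*16 = -3 - 8 - 8 = -19)
Z = -81
Z*26 + M(-18, -21) = -81*26 - 19 = -2106 - 19 = -2125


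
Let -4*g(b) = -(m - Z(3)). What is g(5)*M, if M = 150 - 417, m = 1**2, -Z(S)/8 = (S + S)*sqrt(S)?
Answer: -267/4 - 3204*sqrt(3) ≈ -5616.2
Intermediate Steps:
Z(S) = -16*S**(3/2) (Z(S) = -8*(S + S)*sqrt(S) = -8*2*S*sqrt(S) = -16*S**(3/2))
m = 1
M = -267
g(b) = 1/4 + 12*sqrt(3) (g(b) = -(-1)*(1 - (-16)*3**(3/2))/4 = -(-1)*(1 - (-16)*3*sqrt(3))/4 = -(-1)*(1 - (-48)*sqrt(3))/4 = -(-1)*(1 + 48*sqrt(3))/4 = -(-1 - 48*sqrt(3))/4 = 1/4 + 12*sqrt(3))
g(5)*M = (1/4 + 12*sqrt(3))*(-267) = -267/4 - 3204*sqrt(3)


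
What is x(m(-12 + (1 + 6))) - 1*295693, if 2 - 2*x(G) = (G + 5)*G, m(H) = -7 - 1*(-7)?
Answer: -295692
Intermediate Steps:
m(H) = 0 (m(H) = -7 + 7 = 0)
x(G) = 1 - G*(5 + G)/2 (x(G) = 1 - (G + 5)*G/2 = 1 - (5 + G)*G/2 = 1 - G*(5 + G)/2)
x(m(-12 + (1 + 6))) - 1*295693 = (1 - 5/2*0 - 1/2*0**2) - 1*295693 = (1 + 0 - 1/2*0) - 295693 = (1 + 0 + 0) - 295693 = 1 - 295693 = -295692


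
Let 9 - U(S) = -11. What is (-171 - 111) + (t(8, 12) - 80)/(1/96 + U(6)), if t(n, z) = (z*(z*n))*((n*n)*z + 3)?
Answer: 84717030/1921 ≈ 44101.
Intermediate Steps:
U(S) = 20 (U(S) = 9 - 1*(-11) = 9 + 11 = 20)
t(n, z) = n*z²*(3 + z*n²) (t(n, z) = (z*(n*z))*(n²*z + 3) = (n*z²)*(z*n² + 3) = (n*z²)*(3 + z*n²) = n*z²*(3 + z*n²))
(-171 - 111) + (t(8, 12) - 80)/(1/96 + U(6)) = (-171 - 111) + (8*12²*(3 + 12*8²) - 80)/(1/96 + 20) = -282 + (8*144*(3 + 12*64) - 80)/(1/96 + 20) = -282 + (8*144*(3 + 768) - 80)/(1921/96) = -282 + (8*144*771 - 80)*(96/1921) = -282 + (888192 - 80)*(96/1921) = -282 + 888112*(96/1921) = -282 + 85258752/1921 = 84717030/1921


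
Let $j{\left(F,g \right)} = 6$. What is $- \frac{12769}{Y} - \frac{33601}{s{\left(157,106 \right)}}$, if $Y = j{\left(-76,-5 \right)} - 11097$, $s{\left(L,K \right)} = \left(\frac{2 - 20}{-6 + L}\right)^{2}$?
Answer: $- \frac{2832404895445}{1197828} \approx -2.3646 \cdot 10^{6}$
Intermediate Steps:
$s{\left(L,K \right)} = \frac{324}{\left(-6 + L\right)^{2}}$ ($s{\left(L,K \right)} = \left(\frac{2 - 20}{-6 + L}\right)^{2} = \left(- \frac{18}{-6 + L}\right)^{2} = \frac{324}{\left(-6 + L\right)^{2}}$)
$Y = -11091$ ($Y = 6 - 11097 = -11091$)
$- \frac{12769}{Y} - \frac{33601}{s{\left(157,106 \right)}} = - \frac{12769}{-11091} - \frac{33601}{324 \frac{1}{\left(-6 + 157\right)^{2}}} = \left(-12769\right) \left(- \frac{1}{11091}\right) - \frac{33601}{324 \cdot \frac{1}{22801}} = \frac{12769}{11091} - \frac{33601}{324 \cdot \frac{1}{22801}} = \frac{12769}{11091} - \frac{33601}{\frac{324}{22801}} = \frac{12769}{11091} - \frac{766136401}{324} = - \frac{2832404895445}{1197828}$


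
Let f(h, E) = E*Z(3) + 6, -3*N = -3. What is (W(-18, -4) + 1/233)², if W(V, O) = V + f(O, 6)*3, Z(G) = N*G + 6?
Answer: 1424836009/54289 ≈ 26245.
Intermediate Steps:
N = 1 (N = -⅓*(-3) = 1)
Z(G) = 6 + G (Z(G) = 1*G + 6 = G + 6 = 6 + G)
f(h, E) = 6 + 9*E (f(h, E) = E*(6 + 3) + 6 = E*9 + 6 = 9*E + 6 = 6 + 9*E)
W(V, O) = 180 + V (W(V, O) = V + (6 + 9*6)*3 = V + (6 + 54)*3 = V + 60*3 = V + 180 = 180 + V)
(W(-18, -4) + 1/233)² = ((180 - 18) + 1/233)² = (162 + 1/233)² = (37747/233)² = 1424836009/54289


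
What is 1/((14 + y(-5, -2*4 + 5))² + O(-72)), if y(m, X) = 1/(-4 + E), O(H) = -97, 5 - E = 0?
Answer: 1/128 ≈ 0.0078125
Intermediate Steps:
E = 5 (E = 5 - 1*0 = 5 + 0 = 5)
y(m, X) = 1 (y(m, X) = 1/(-4 + 5) = 1/1 = 1)
1/((14 + y(-5, -2*4 + 5))² + O(-72)) = 1/((14 + 1)² - 97) = 1/(15² - 97) = 1/(225 - 97) = 1/128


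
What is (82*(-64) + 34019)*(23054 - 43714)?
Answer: -594408860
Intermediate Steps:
(82*(-64) + 34019)*(23054 - 43714) = (-5248 + 34019)*(-20660) = 28771*(-20660) = -594408860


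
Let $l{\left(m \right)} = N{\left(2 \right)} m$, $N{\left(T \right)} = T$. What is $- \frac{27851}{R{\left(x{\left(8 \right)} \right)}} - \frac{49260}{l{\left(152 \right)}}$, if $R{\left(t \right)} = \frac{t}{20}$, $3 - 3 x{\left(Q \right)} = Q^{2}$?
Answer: $\frac{126249345}{4636} \approx 27232.0$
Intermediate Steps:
$x{\left(Q \right)} = 1 - \frac{Q^{2}}{3}$
$l{\left(m \right)} = 2 m$
$R{\left(t \right)} = \frac{t}{20}$ ($R{\left(t \right)} = t \frac{1}{20} = \frac{t}{20}$)
$- \frac{27851}{R{\left(x{\left(8 \right)} \right)}} - \frac{49260}{l{\left(152 \right)}} = - \frac{27851}{\frac{1}{20} \left(1 - \frac{8^{2}}{3}\right)} - \frac{49260}{2 \cdot 152} = - \frac{27851}{\frac{1}{20} \left(1 - \frac{64}{3}\right)} - \frac{49260}{304} = - \frac{27851}{\frac{1}{20} \left(1 - \frac{64}{3}\right)} - \frac{12315}{76} = - \frac{27851}{\frac{1}{20} \left(- \frac{61}{3}\right)} - \frac{12315}{76} = - \frac{27851}{- \frac{61}{60}} - \frac{12315}{76} = \left(-27851\right) \left(- \frac{60}{61}\right) - \frac{12315}{76} = \frac{1671060}{61} - \frac{12315}{76} = \frac{126249345}{4636}$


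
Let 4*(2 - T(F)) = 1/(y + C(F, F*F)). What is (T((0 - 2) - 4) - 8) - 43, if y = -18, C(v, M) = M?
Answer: -3529/72 ≈ -49.014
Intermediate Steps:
T(F) = 2 - 1/(4*(-18 + F²)) (T(F) = 2 - 1/(4*(-18 + F*F)) = 2 - 1/(4*(-18 + F²)))
(T((0 - 2) - 4) - 8) - 43 = ((-145 + 8*((0 - 2) - 4)²)/(4*(-18 + ((0 - 2) - 4)²)) - 8) - 43 = ((-145 + 8*(-2 - 4)²)/(4*(-18 + (-2 - 4)²)) - 8) - 43 = ((-145 + 8*(-6)²)/(4*(-18 + (-6)²)) - 8) - 43 = ((-145 + 8*36)/(4*(-18 + 36)) - 8) - 43 = ((¼)*(-145 + 288)/18 - 8) - 43 = ((¼)*(1/18)*143 - 8) - 43 = (143/72 - 8) - 43 = -433/72 - 43 = -3529/72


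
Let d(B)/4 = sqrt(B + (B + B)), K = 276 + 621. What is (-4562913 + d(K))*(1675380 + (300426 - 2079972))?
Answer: 475300395558 - 1249992*sqrt(299) ≈ 4.7528e+11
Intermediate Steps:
K = 897
d(B) = 4*sqrt(3)*sqrt(B) (d(B) = 4*sqrt(B + (B + B)) = 4*sqrt(B + 2*B) = 4*sqrt(3*B) = 4*(sqrt(3)*sqrt(B)) = 4*sqrt(3)*sqrt(B))
(-4562913 + d(K))*(1675380 + (300426 - 2079972)) = (-4562913 + 4*sqrt(3)*sqrt(897))*(1675380 + (300426 - 2079972)) = (-4562913 + 12*sqrt(299))*(1675380 - 1779546) = (-4562913 + 12*sqrt(299))*(-104166) = 475300395558 - 1249992*sqrt(299)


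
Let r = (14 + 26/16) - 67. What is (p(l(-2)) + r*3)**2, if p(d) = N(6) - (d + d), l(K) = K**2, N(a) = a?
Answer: 1560001/64 ≈ 24375.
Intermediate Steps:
r = -411/8 (r = (14 + 26*(1/16)) - 67 = (14 + 13/8) - 67 = 125/8 - 67 = -411/8 ≈ -51.375)
p(d) = 6 - 2*d (p(d) = 6 - (d + d) = 6 - 2*d)
(p(l(-2)) + r*3)**2 = ((6 - 2*(-2)**2) - 411/8*3)**2 = ((6 - 2*4) - 1233/8)**2 = ((6 - 8) - 1233/8)**2 = (-2 - 1233/8)**2 = (-1249/8)**2 = 1560001/64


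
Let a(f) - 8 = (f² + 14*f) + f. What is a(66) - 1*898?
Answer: 4456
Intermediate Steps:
a(f) = 8 + f² + 15*f (a(f) = 8 + ((f² + 14*f) + f) = 8 + (f² + 15*f) = 8 + f² + 15*f)
a(66) - 1*898 = (8 + 66² + 15*66) - 1*898 = (8 + 4356 + 990) - 898 = 5354 - 898 = 4456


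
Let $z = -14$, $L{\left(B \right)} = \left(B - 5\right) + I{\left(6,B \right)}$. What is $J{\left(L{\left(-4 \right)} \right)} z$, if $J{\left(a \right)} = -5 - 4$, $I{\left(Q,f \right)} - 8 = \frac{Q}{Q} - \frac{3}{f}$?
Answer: $126$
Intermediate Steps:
$I{\left(Q,f \right)} = 9 - \frac{3}{f}$ ($I{\left(Q,f \right)} = 8 - \left(\frac{3}{f} - \frac{Q}{Q}\right) = 8 + \left(1 - \frac{3}{f}\right) = 9 - \frac{3}{f}$)
$L{\left(B \right)} = 4 + B - \frac{3}{B}$ ($L{\left(B \right)} = \left(B - 5\right) + \left(9 - \frac{3}{B}\right) = \left(-5 + B\right) + \left(9 - \frac{3}{B}\right) = 4 + B - \frac{3}{B}$)
$J{\left(a \right)} = -9$ ($J{\left(a \right)} = -5 - 4 = -9$)
$J{\left(L{\left(-4 \right)} \right)} z = \left(-9\right) \left(-14\right) = 126$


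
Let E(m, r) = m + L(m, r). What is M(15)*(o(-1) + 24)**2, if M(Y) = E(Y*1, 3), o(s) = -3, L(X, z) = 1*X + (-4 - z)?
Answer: 10143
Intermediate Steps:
L(X, z) = -4 + X - z (L(X, z) = X + (-4 - z) = -4 + X - z)
E(m, r) = -4 - r + 2*m (E(m, r) = m + (-4 + m - r) = -4 - r + 2*m)
M(Y) = -7 + 2*Y (M(Y) = -4 - 1*3 + 2*(Y*1) = -4 - 3 + 2*Y = -7 + 2*Y)
M(15)*(o(-1) + 24)**2 = (-7 + 2*15)*(-3 + 24)**2 = (-7 + 30)*21**2 = 23*441 = 10143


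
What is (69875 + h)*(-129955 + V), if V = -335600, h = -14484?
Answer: -25787557005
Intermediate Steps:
(69875 + h)*(-129955 + V) = (69875 - 14484)*(-129955 - 335600) = 55391*(-465555) = -25787557005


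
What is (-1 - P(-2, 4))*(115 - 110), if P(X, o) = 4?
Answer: -25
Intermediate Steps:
(-1 - P(-2, 4))*(115 - 110) = (-1 - 1*4)*(115 - 110) = (-1 - 4)*5 = -5*5 = -25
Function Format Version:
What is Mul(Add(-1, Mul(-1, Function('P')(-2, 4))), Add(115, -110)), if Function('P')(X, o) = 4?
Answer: -25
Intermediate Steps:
Mul(Add(-1, Mul(-1, Function('P')(-2, 4))), Add(115, -110)) = Mul(Add(-1, Mul(-1, 4)), Add(115, -110)) = Mul(Add(-1, -4), 5) = Mul(-5, 5) = -25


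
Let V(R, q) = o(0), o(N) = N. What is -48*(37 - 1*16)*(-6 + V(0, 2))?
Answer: 6048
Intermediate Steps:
V(R, q) = 0
-48*(37 - 1*16)*(-6 + V(0, 2)) = -48*(37 - 1*16)*(-6 + 0) = -48*(37 - 16)*(-6) = -1008*(-6) = -48*(-126) = 6048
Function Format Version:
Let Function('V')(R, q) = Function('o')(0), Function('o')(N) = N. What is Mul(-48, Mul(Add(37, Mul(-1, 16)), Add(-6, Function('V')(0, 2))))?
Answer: 6048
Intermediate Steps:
Function('V')(R, q) = 0
Mul(-48, Mul(Add(37, Mul(-1, 16)), Add(-6, Function('V')(0, 2)))) = Mul(-48, Mul(Add(37, Mul(-1, 16)), Add(-6, 0))) = Mul(-48, Mul(Add(37, -16), -6)) = Mul(-48, Mul(21, -6)) = Mul(-48, -126) = 6048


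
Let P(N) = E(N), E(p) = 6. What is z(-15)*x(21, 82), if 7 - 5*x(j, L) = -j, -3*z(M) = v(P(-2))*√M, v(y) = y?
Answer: -56*I*√15/5 ≈ -43.377*I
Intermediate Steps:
P(N) = 6
z(M) = -2*√M
x(j, L) = 7/5 + j/5 (x(j, L) = 7/5 - (-1)*j/5 = 7/5 + j/5)
z(-15)*x(21, 82) = (-2*I*√15)*(7/5 + (⅕)*21) = (-2*I*√15)*(7/5 + 21/5) = -2*I*√15*(28/5) = -56*I*√15/5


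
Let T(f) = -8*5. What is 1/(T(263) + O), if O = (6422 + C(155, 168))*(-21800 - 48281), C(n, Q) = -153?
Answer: -1/439337829 ≈ -2.2762e-9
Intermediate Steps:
T(f) = -40
O = -439337789 (O = (6422 - 153)*(-21800 - 48281) = 6269*(-70081) = -439337789)
1/(T(263) + O) = 1/(-40 - 439337789) = 1/(-439337829) = -1/439337829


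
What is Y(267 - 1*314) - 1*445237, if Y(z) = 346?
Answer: -444891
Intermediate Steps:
Y(267 - 1*314) - 1*445237 = 346 - 1*445237 = 346 - 445237 = -444891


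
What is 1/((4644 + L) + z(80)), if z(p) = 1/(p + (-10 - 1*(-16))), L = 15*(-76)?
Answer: 86/301345 ≈ 0.00028539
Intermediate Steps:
L = -1140
z(p) = 1/(6 + p) (z(p) = 1/(p + (-10 + 16)) = 1/(p + 6) = 1/(6 + p))
1/((4644 + L) + z(80)) = 1/((4644 - 1140) + 1/(6 + 80)) = 1/(3504 + 1/86) = 1/(301345/86) = 86/301345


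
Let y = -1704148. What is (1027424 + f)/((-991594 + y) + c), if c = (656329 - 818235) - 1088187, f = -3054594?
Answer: 405434/789167 ≈ 0.51375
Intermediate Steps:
c = -1250093 (c = -161906 - 1088187 = -1250093)
(1027424 + f)/((-991594 + y) + c) = (1027424 - 3054594)/((-991594 - 1704148) - 1250093) = -2027170/(-2695742 - 1250093) = -2027170/(-3945835) = -2027170*(-1/3945835) = 405434/789167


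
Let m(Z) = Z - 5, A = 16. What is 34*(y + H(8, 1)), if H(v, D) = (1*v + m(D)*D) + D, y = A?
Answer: 714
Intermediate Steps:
m(Z) = -5 + Z
y = 16
H(v, D) = D + v + D*(-5 + D) (H(v, D) = (1*v + (-5 + D)*D) + D = (v + D*(-5 + D)) + D = D + v + D*(-5 + D))
34*(y + H(8, 1)) = 34*(16 + (1 + 8 + 1*(-5 + 1))) = 34*(16 + (1 + 8 + 1*(-4))) = 34*(16 + (1 + 8 - 4)) = 34*(16 + 5) = 34*21 = 714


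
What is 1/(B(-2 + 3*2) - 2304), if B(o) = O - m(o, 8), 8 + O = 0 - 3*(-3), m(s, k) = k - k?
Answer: -1/2303 ≈ -0.00043422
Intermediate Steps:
m(s, k) = 0
O = 1 (O = -8 + (0 - 3*(-3)) = -8 + (0 + 9) = -8 + 9 = 1)
B(o) = 1 (B(o) = 1 - 1*0 = 1 + 0 = 1)
1/(B(-2 + 3*2) - 2304) = 1/(1 - 2304) = 1/(-2303) = -1/2303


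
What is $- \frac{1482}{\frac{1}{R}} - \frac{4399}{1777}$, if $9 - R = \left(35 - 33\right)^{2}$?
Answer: $- \frac{13171969}{1777} \approx -7412.5$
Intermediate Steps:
$R = 5$ ($R = 9 - \left(35 - 33\right)^{2} = 9 - 2^{2} = 9 - 4 = 5$)
$- \frac{1482}{\frac{1}{R}} - \frac{4399}{1777} = - \frac{1482}{\frac{1}{5}} - \frac{4399}{1777} = - 1482 \frac{1}{\frac{1}{5}} - \frac{4399}{1777} = \left(-1482\right) 5 - \frac{4399}{1777} = -7410 - \frac{4399}{1777} = - \frac{13171969}{1777}$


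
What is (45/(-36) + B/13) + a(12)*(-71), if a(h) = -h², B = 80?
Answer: 531903/52 ≈ 10229.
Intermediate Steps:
(45/(-36) + B/13) + a(12)*(-71) = (45/(-36) + 80/13) - 1*12²*(-71) = (45*(-1/36) + 80*(1/13)) - 1*144*(-71) = (-5/4 + 80/13) - 144*(-71) = 255/52 + 10224 = 531903/52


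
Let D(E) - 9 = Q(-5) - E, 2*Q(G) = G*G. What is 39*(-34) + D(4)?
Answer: -2617/2 ≈ -1308.5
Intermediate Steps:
Q(G) = G**2/2 (Q(G) = (G*G)/2 = G**2/2)
D(E) = 43/2 - E (D(E) = 9 + ((1/2)*(-5)**2 - E) = 9 + ((1/2)*25 - E) = 9 + (25/2 - E) = 43/2 - E)
39*(-34) + D(4) = 39*(-34) + (43/2 - 1*4) = -1326 + (43/2 - 4) = -1326 + 35/2 = -2617/2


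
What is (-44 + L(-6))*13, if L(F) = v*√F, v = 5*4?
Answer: -572 + 260*I*√6 ≈ -572.0 + 636.87*I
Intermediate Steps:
v = 20
L(F) = 20*√F
(-44 + L(-6))*13 = (-44 + 20*√(-6))*13 = (-44 + 20*(I*√6))*13 = (-44 + 20*I*√6)*13 = -572 + 260*I*√6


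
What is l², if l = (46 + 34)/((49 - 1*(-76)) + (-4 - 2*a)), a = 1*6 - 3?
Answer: 256/529 ≈ 0.48393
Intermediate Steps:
a = 3 (a = 6 - 3 = 3)
l = 16/23 (l = (46 + 34)/((49 - 1*(-76)) + (-4 - 2*3)) = 80/((49 + 76) + (-4 - 6)) = 80/(125 - 10) = 80/115 = 80*(1/115) = 16/23 ≈ 0.69565)
l² = (16/23)² = 256/529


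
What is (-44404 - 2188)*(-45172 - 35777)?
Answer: 3771575808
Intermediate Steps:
(-44404 - 2188)*(-45172 - 35777) = -46592*(-80949) = 3771575808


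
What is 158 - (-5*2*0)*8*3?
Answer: 158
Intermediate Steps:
158 - (-5*2*0)*8*3 = 158 - -10*0*8*3 = 158 - 0*8*3 = 158 - 0*3 = 158 - 1*0 = 158 + 0 = 158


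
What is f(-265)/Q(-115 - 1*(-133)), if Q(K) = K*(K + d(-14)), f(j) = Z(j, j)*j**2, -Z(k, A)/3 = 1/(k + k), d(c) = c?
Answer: 265/48 ≈ 5.5208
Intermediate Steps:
Z(k, A) = -3/(2*k) (Z(k, A) = -3/(k + k) = -3*1/(2*k) = -3/(2*k))
f(j) = -3*j/2 (f(j) = (-3/(2*j))*j**2 = -3*j/2)
Q(K) = K*(-14 + K) (Q(K) = K*(K - 14) = K*(-14 + K))
f(-265)/Q(-115 - 1*(-133)) = (-3/2*(-265))/(((-115 - 1*(-133))*(-14 + (-115 - 1*(-133))))) = 795/(2*(((-115 + 133)*(-14 + (-115 + 133))))) = 795/(2*((18*(-14 + 18)))) = 795/(2*((18*4))) = (795/2)/72 = (795/2)*(1/72) = 265/48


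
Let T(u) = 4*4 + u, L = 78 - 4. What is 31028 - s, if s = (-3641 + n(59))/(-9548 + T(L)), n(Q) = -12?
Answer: 293459171/9458 ≈ 31028.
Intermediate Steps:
L = 74
T(u) = 16 + u
s = 3653/9458 (s = (-3641 - 12)/(-9548 + (16 + 74)) = -3653/(-9548 + 90) = -3653/(-9458) = -3653*(-1/9458) = 3653/9458 ≈ 0.38623)
31028 - s = 31028 - 1*3653/9458 = 31028 - 3653/9458 = 293459171/9458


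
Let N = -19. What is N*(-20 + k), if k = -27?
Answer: 893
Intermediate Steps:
N*(-20 + k) = -19*(-20 - 27) = -19*(-47) = 893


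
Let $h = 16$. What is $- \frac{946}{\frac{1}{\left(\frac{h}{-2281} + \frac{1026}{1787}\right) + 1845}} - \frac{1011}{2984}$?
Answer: $- \frac{21235853688353273}{12163222648} \approx -1.7459 \cdot 10^{6}$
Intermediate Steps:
$- \frac{946}{\frac{1}{\left(\frac{h}{-2281} + \frac{1026}{1787}\right) + 1845}} - \frac{1011}{2984} = - \frac{946}{\frac{1}{\left(\frac{16}{-2281} + \frac{1026}{1787}\right) + 1845}} - \frac{1011}{2984} = - \frac{946}{\frac{1}{\left(16 \left(- \frac{1}{2281}\right) + 1026 \cdot \frac{1}{1787}\right) + 1845}} - \frac{1011}{2984} = - \frac{946}{\frac{1}{\left(- \frac{16}{2281} + \frac{1026}{1787}\right) + 1845}} - \frac{1011}{2984} = - \frac{946}{\frac{1}{\frac{2311714}{4076147} + 1845}} - \frac{1011}{2984} = - \frac{946}{\frac{1}{\frac{7522802929}{4076147}}} - \frac{1011}{2984} = - \frac{946}{\frac{4076147}{7522802929}} - \frac{1011}{2984} = \left(-946\right) \frac{7522802929}{4076147} - \frac{1011}{2984} = - \frac{7116571570834}{4076147} - \frac{1011}{2984} = - \frac{21235853688353273}{12163222648}$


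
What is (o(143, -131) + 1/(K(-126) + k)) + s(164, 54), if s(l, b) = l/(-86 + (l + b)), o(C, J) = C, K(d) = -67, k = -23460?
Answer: 111988487/776391 ≈ 144.24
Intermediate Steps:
s(l, b) = l/(-86 + b + l) (s(l, b) = l/(-86 + (b + l)) = l/(-86 + b + l))
(o(143, -131) + 1/(K(-126) + k)) + s(164, 54) = (143 + 1/(-67 - 23460)) + 164/(-86 + 54 + 164) = (143 + 1/(-23527)) + 164/132 = (143 - 1/23527) + 164*(1/132) = 3364360/23527 + 41/33 = 111988487/776391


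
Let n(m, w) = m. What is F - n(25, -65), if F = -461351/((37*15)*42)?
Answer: -1044101/23310 ≈ -44.792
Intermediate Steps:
F = -461351/23310 (F = -461351/(555*42) = -461351/23310 ≈ -19.792)
F - n(25, -65) = -461351/23310 - 1*25 = -461351/23310 - 25 = -1044101/23310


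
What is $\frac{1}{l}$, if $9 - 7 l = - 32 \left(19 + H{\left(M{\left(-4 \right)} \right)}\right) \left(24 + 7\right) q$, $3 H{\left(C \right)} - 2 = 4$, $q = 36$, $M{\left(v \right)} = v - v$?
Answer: $\frac{7}{749961} \approx 9.3338 \cdot 10^{-6}$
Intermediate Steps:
$M{\left(v \right)} = 0$
$H{\left(C \right)} = 2$ ($H{\left(C \right)} = \frac{2}{3} + \frac{1}{3} \cdot 4 = \frac{2}{3} + \frac{4}{3} = 2$)
$l = \frac{749961}{7}$ ($l = \frac{9}{7} - \frac{- 32 \left(19 + 2\right) \left(24 + 7\right) 36}{7} = \frac{9}{7} - \frac{- 32 \cdot 21 \cdot 31 \cdot 36}{7} = \frac{9}{7} - \frac{\left(-32\right) 651 \cdot 36}{7} = \frac{9}{7} - \frac{\left(-20832\right) 36}{7} = \frac{9}{7} - -107136 = \frac{9}{7} + 107136 = \frac{749961}{7} \approx 1.0714 \cdot 10^{5}$)
$\frac{1}{l} = \frac{1}{\frac{749961}{7}} = \frac{7}{749961}$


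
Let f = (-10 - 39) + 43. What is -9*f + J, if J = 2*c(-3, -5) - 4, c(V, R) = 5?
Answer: 60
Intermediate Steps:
J = 6 (J = 2*5 - 4 = 10 - 4 = 6)
f = -6 (f = -49 + 43 = -6)
-9*f + J = -9*(-6) + 6 = 54 + 6 = 60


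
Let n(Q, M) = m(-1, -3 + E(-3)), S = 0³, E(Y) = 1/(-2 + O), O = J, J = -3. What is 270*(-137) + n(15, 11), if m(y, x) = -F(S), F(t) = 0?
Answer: -36990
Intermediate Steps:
O = -3
E(Y) = -⅕ (E(Y) = 1/(-2 - 3) = 1/(-5) = -⅕)
S = 0
m(y, x) = 0 (m(y, x) = -1*0 = 0)
n(Q, M) = 0
270*(-137) + n(15, 11) = 270*(-137) + 0 = -36990 + 0 = -36990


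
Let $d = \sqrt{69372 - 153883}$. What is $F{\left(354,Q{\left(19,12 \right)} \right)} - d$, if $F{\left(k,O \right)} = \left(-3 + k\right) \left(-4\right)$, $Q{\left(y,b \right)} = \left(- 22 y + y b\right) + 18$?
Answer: $-1404 - i \sqrt{84511} \approx -1404.0 - 290.71 i$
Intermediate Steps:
$Q{\left(y,b \right)} = 18 - 22 y + b y$ ($Q{\left(y,b \right)} = \left(- 22 y + b y\right) + 18 = 18 - 22 y + b y$)
$F{\left(k,O \right)} = 12 - 4 k$
$d = i \sqrt{84511}$ ($d = \sqrt{69372 - 153883} = \sqrt{-84511} = i \sqrt{84511} \approx 290.71 i$)
$F{\left(354,Q{\left(19,12 \right)} \right)} - d = \left(12 - 1416\right) - i \sqrt{84511} = -1404 - i \sqrt{84511}$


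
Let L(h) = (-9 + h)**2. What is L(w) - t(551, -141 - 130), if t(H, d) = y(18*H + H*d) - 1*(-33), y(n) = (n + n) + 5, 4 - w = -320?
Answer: 377993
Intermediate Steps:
w = 324 (w = 4 - 1*(-320) = 4 + 320 = 324)
y(n) = 5 + 2*n (y(n) = 2*n + 5 = 5 + 2*n)
t(H, d) = 38 + 36*H + 2*H*d (t(H, d) = (5 + 2*(18*H + H*d)) - 1*(-33) = (5 + (36*H + 2*H*d)) + 33 = (5 + 36*H + 2*H*d) + 33 = 38 + 36*H + 2*H*d)
L(w) - t(551, -141 - 130) = (-9 + 324)**2 - (38 + 2*551*(18 + (-141 - 130))) = 315**2 - (38 + 2*551*(18 - 271)) = 99225 - (38 + 2*551*(-253)) = 99225 - (38 - 278806) = 99225 - 1*(-278768) = 99225 + 278768 = 377993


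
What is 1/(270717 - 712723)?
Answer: -1/442006 ≈ -2.2624e-6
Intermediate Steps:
1/(270717 - 712723) = 1/(-442006) = -1/442006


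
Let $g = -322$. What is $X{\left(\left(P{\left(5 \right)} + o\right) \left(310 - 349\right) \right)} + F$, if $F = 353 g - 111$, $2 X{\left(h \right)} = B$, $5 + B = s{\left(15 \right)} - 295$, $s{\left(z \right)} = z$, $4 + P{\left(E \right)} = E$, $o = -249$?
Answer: $- \frac{227839}{2} \approx -1.1392 \cdot 10^{5}$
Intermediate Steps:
$P{\left(E \right)} = -4 + E$
$B = -285$ ($B = -5 + \left(15 - 295\right) = -5 - 280 = -285$)
$X{\left(h \right)} = - \frac{285}{2}$ ($X{\left(h \right)} = \frac{1}{2} \left(-285\right) = - \frac{285}{2}$)
$F = -113777$ ($F = 353 \left(-322\right) - 111 = -113666 - 111 = -113777$)
$X{\left(\left(P{\left(5 \right)} + o\right) \left(310 - 349\right) \right)} + F = - \frac{285}{2} - 113777 = - \frac{227839}{2}$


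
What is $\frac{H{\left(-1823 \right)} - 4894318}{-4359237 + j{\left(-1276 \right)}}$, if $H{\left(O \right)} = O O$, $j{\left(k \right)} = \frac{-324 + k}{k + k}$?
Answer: $\frac{71592213}{198656629} \approx 0.36038$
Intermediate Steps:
$j{\left(k \right)} = \frac{-324 + k}{2 k}$
$H{\left(O \right)} = O^{2}$
$\frac{H{\left(-1823 \right)} - 4894318}{-4359237 + j{\left(-1276 \right)}} = \frac{\left(-1823\right)^{2} - 4894318}{-4359237 + \frac{-324 - 1276}{2 \left(-1276\right)}} = \frac{3323329 - 4894318}{-4359237 + \frac{1}{2} \left(- \frac{1}{1276}\right) \left(-1600\right)} = - \frac{1570989}{-4359237 + \frac{200}{319}} = - \frac{1570989}{- \frac{1390596403}{319}} = \left(-1570989\right) \left(- \frac{319}{1390596403}\right) = \frac{71592213}{198656629}$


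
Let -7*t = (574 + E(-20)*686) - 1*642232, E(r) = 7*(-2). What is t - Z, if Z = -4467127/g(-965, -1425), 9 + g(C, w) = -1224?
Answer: 771736157/8631 ≈ 89415.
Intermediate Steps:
g(C, w) = -1233 (g(C, w) = -9 - 1224 = -1233)
E(r) = -14
Z = 4467127/1233 (Z = -4467127/(-1233) = -4467127*(-1/1233) = 4467127/1233 ≈ 3623.0)
t = 651262/7 (t = -((574 - 14*686) - 1*642232)/7 = -((574 - 9604) - 642232)/7 = -(-9030 - 642232)/7 = -⅐*(-651262) = 651262/7 ≈ 93037.)
t - Z = 651262/7 - 1*4467127/1233 = 651262/7 - 4467127/1233 = 771736157/8631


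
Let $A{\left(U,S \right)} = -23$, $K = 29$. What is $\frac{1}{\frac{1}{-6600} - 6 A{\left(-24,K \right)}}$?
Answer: $\frac{6600}{910799} \approx 0.0072464$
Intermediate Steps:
$\frac{1}{\frac{1}{-6600} - 6 A{\left(-24,K \right)}} = \frac{1}{\frac{1}{-6600} - -138} = \frac{1}{- \frac{1}{6600} + 138} = \frac{1}{\frac{910799}{6600}} = \frac{6600}{910799}$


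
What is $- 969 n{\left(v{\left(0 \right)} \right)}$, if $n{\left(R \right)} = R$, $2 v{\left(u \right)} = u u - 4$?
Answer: $1938$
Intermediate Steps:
$v{\left(u \right)} = -2 + \frac{u^{2}}{2}$ ($v{\left(u \right)} = \frac{u u - 4}{2} = \frac{u^{2} - 4}{2} = \frac{-4 + u^{2}}{2} = -2 + \frac{u^{2}}{2}$)
$- 969 n{\left(v{\left(0 \right)} \right)} = - 969 \left(-2 + \frac{0^{2}}{2}\right) = - 969 \left(-2 + \frac{1}{2} \cdot 0\right) = - 969 \left(-2 + 0\right) = \left(-969\right) \left(-2\right) = 1938$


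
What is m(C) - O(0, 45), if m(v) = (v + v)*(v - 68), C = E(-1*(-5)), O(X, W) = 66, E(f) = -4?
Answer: 510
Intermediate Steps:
C = -4
m(v) = 2*v*(-68 + v) (m(v) = (2*v)*(-68 + v) = 2*v*(-68 + v))
m(C) - O(0, 45) = 2*(-4)*(-68 - 4) - 1*66 = 2*(-4)*(-72) - 66 = 576 - 66 = 510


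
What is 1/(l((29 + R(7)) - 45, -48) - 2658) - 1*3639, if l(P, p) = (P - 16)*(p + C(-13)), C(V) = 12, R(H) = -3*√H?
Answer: -1326044573/364398 - 3*√7/60733 ≈ -3639.0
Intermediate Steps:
l(P, p) = (-16 + P)*(12 + p) (l(P, p) = (P - 16)*(p + 12) = (-16 + P)*(12 + p))
1/(l((29 + R(7)) - 45, -48) - 2658) - 1*3639 = 1/((-192 - 16*(-48) + 12*((29 - 3*√7) - 45) + ((29 - 3*√7) - 45)*(-48)) - 2658) - 1*3639 = 1/((-192 + 768 + 12*(-16 - 3*√7) + (-16 - 3*√7)*(-48)) - 2658) - 3639 = 1/((-192 + 768 + (-192 - 36*√7) + (768 + 144*√7)) - 2658) - 3639 = 1/((1152 + 108*√7) - 2658) - 3639 = 1/(-1506 + 108*√7) - 3639 = -3639 + 1/(-1506 + 108*√7)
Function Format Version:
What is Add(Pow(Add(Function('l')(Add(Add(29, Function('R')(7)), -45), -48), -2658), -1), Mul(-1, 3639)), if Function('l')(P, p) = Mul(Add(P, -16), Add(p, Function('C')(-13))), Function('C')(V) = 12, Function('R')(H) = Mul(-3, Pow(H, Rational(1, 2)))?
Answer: Add(Rational(-1326044573, 364398), Mul(Rational(-3, 60733), Pow(7, Rational(1, 2)))) ≈ -3639.0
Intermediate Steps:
Function('l')(P, p) = Mul(Add(-16, P), Add(12, p)) (Function('l')(P, p) = Mul(Add(P, -16), Add(p, 12)) = Mul(Add(-16, P), Add(12, p)))
Add(Pow(Add(Function('l')(Add(Add(29, Function('R')(7)), -45), -48), -2658), -1), Mul(-1, 3639)) = Add(Pow(Add(Add(-192, Mul(-16, -48), Mul(12, Add(Add(29, Mul(-3, Pow(7, Rational(1, 2)))), -45)), Mul(Add(Add(29, Mul(-3, Pow(7, Rational(1, 2)))), -45), -48)), -2658), -1), Mul(-1, 3639)) = Add(Pow(Add(Add(-192, 768, Mul(12, Add(-16, Mul(-3, Pow(7, Rational(1, 2))))), Mul(Add(-16, Mul(-3, Pow(7, Rational(1, 2)))), -48)), -2658), -1), -3639) = Add(Pow(Add(Add(-192, 768, Add(-192, Mul(-36, Pow(7, Rational(1, 2)))), Add(768, Mul(144, Pow(7, Rational(1, 2))))), -2658), -1), -3639) = Add(Pow(Add(Add(1152, Mul(108, Pow(7, Rational(1, 2)))), -2658), -1), -3639) = Add(Pow(Add(-1506, Mul(108, Pow(7, Rational(1, 2)))), -1), -3639) = Add(-3639, Pow(Add(-1506, Mul(108, Pow(7, Rational(1, 2)))), -1))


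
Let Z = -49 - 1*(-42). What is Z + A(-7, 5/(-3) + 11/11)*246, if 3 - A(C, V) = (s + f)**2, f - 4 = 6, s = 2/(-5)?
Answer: -548509/25 ≈ -21940.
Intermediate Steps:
s = -2/5 (s = 2*(-1/5) = -2/5 ≈ -0.40000)
f = 10 (f = 4 + 6 = 10)
Z = -7 (Z = -49 + 42 = -7)
A(C, V) = -2229/25 (A(C, V) = 3 - (-2/5 + 10)**2 = 3 - (48/5)**2 = 3 - 1*2304/25 = 3 - 2304/25 = -2229/25)
Z + A(-7, 5/(-3) + 11/11)*246 = -7 - 2229/25*246 = -7 - 548334/25 = -548509/25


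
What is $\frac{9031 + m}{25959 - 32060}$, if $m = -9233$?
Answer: $\frac{202}{6101} \approx 0.033109$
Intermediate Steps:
$\frac{9031 + m}{25959 - 32060} = \frac{9031 - 9233}{25959 - 32060} = - \frac{202}{-6101} = \left(-202\right) \left(- \frac{1}{6101}\right) = \frac{202}{6101}$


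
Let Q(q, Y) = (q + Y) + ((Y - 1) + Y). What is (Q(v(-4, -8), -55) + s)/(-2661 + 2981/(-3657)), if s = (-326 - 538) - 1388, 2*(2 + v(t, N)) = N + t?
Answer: 4435941/4867129 ≈ 0.91141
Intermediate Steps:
v(t, N) = -2 + N/2 + t/2 (v(t, N) = -2 + (N + t)/2 = -2 + (N/2 + t/2) = -2 + N/2 + t/2)
s = -2252 (s = -864 - 1388 = -2252)
Q(q, Y) = -1 + q + 3*Y (Q(q, Y) = (Y + q) + ((-1 + Y) + Y) = (Y + q) + (-1 + 2*Y) = -1 + q + 3*Y)
(Q(v(-4, -8), -55) + s)/(-2661 + 2981/(-3657)) = ((-1 + (-2 + (½)*(-8) + (½)*(-4)) + 3*(-55)) - 2252)/(-2661 + 2981/(-3657)) = ((-1 + (-2 - 4 - 2) - 165) - 2252)/(-2661 + 2981*(-1/3657)) = ((-1 - 8 - 165) - 2252)/(-2661 - 2981/3657) = (-174 - 2252)/(-9734258/3657) = -2426*(-3657/9734258) = 4435941/4867129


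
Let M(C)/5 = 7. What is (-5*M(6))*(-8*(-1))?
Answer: -1400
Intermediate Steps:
M(C) = 35 (M(C) = 5*7 = 35)
(-5*M(6))*(-8*(-1)) = (-5*35)*(-8*(-1)) = -175*8 = -1400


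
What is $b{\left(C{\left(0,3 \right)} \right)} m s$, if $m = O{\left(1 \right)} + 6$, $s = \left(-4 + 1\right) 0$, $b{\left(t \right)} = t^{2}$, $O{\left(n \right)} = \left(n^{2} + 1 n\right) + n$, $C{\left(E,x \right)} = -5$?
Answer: $0$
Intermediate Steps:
$O{\left(n \right)} = n^{2} + 2 n$ ($O{\left(n \right)} = \left(n^{2} + n\right) + n = \left(n + n^{2}\right) + n = n^{2} + 2 n$)
$s = 0$ ($s = \left(-3\right) 0 = 0$)
$m = 9$ ($m = 1 \left(2 + 1\right) + 6 = 1 \cdot 3 + 6 = 3 + 6 = 9$)
$b{\left(C{\left(0,3 \right)} \right)} m s = \left(-5\right)^{2} \cdot 9 \cdot 0 = 25 \cdot 9 \cdot 0 = 225 \cdot 0 = 0$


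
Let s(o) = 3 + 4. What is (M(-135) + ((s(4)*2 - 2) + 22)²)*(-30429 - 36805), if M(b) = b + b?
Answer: -59569324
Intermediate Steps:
s(o) = 7
M(b) = 2*b
(M(-135) + ((s(4)*2 - 2) + 22)²)*(-30429 - 36805) = (2*(-135) + ((7*2 - 2) + 22)²)*(-30429 - 36805) = (-270 + ((14 - 2) + 22)²)*(-67234) = (-270 + (12 + 22)²)*(-67234) = (-270 + 34²)*(-67234) = (-270 + 1156)*(-67234) = 886*(-67234) = -59569324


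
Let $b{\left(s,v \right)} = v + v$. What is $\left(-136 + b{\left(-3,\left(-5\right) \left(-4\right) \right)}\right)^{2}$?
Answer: $9216$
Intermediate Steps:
$b{\left(s,v \right)} = 2 v$
$\left(-136 + b{\left(-3,\left(-5\right) \left(-4\right) \right)}\right)^{2} = \left(-136 + 2 \left(\left(-5\right) \left(-4\right)\right)\right)^{2} = \left(-136 + 2 \cdot 20\right)^{2} = \left(-136 + 40\right)^{2} = \left(-96\right)^{2} = 9216$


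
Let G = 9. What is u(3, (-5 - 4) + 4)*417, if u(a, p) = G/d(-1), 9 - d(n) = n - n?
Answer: 417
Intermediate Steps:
d(n) = 9 (d(n) = 9 - (n - n) = 9 - 1*0 = 9 + 0 = 9)
u(a, p) = 1 (u(a, p) = 9/9 = 9*(⅑) = 1)
u(3, (-5 - 4) + 4)*417 = 1*417 = 417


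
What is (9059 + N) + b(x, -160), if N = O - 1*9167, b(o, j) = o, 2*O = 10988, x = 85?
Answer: 5471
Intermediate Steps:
O = 5494 (O = (½)*10988 = 5494)
N = -3673 (N = 5494 - 1*9167 = 5494 - 9167 = -3673)
(9059 + N) + b(x, -160) = (9059 - 3673) + 85 = 5386 + 85 = 5471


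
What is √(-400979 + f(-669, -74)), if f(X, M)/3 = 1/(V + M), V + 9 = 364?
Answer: 2*I*√7915425494/281 ≈ 633.23*I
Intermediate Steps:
V = 355 (V = -9 + 364 = 355)
f(X, M) = 3/(355 + M)
√(-400979 + f(-669, -74)) = √(-400979 + 3/(355 - 74)) = √(-400979 + 3/281) = √(-112675096/281) = 2*I*√7915425494/281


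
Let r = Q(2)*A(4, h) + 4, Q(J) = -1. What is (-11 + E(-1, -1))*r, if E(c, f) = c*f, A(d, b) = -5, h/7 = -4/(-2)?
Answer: -90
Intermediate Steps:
h = 14 (h = 7*(-4/(-2)) = 7*(-4*(-1/2)) = 7*2 = 14)
r = 9 (r = -1*(-5) + 4 = 5 + 4 = 9)
(-11 + E(-1, -1))*r = (-11 - 1*(-1))*9 = (-11 + 1)*9 = -10*9 = -90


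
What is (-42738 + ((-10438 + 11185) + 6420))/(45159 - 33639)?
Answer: -11857/3840 ≈ -3.0878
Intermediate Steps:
(-42738 + ((-10438 + 11185) + 6420))/(45159 - 33639) = (-42738 + (747 + 6420))/11520 = (-42738 + 7167)*(1/11520) = -35571*1/11520 = -11857/3840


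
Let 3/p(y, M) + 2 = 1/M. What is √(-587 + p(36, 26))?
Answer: I*√170085/17 ≈ 24.26*I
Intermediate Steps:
p(y, M) = 3/(-2 + 1/M)
√(-587 + p(36, 26)) = √(-587 - 3*26/(-1 + 2*26)) = √(-587 - 3*26/(-1 + 52)) = √(-587 - 3*26/51) = √(-587 - 3*26*1/51) = √(-587 - 26/17) = √(-10005/17) = I*√170085/17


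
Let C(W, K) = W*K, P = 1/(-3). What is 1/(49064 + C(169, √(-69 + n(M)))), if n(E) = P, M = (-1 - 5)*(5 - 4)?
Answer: 18399/903471122 - 169*I*√39/1806942244 ≈ 2.0365e-5 - 5.8408e-7*I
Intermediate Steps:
M = -6 (M = -6*1 = -6)
P = -⅓ ≈ -0.33333
n(E) = -⅓
C(W, K) = K*W
1/(49064 + C(169, √(-69 + n(M)))) = 1/(49064 + √(-69 - ⅓)*169) = 1/(49064 + √(-208/3)*169) = 1/(49064 + (4*I*√39/3)*169) = 1/(49064 + 676*I*√39/3)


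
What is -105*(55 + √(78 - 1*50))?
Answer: -5775 - 210*√7 ≈ -6330.6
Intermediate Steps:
-105*(55 + √(78 - 1*50)) = -105*(55 + √(78 - 50)) = -105*(55 + √28) = -105*(55 + 2*√7) = -5775 - 210*√7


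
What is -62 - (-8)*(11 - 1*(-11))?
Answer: 114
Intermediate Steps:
-62 - (-8)*(11 - 1*(-11)) = -62 - (-8)*(11 + 11) = -62 - (-8)*22 = -62 - 1*(-176) = -62 + 176 = 114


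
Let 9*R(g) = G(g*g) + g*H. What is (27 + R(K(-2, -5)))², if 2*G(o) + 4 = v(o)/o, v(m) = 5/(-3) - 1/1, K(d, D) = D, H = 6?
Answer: 250304041/455625 ≈ 549.36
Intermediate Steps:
v(m) = -8/3 (v(m) = 5*(-⅓) - 1*1 = -5/3 - 1 = -8/3)
G(o) = -2 - 4/(3*o) (G(o) = -2 + (-8/(3*o))/2 = -2 - 4/(3*o))
R(g) = -2/9 - 4/(27*g²) + 2*g/3 (R(g) = ((-2 - 4/(3*g²)) + g*6)/9 = ((-2 - 4/(3*g²)) + 6*g)/9 = (-2 + 6*g - 4/(3*g²))/9 = -2/9 - 4/(27*g²) + 2*g/3)
(27 + R(K(-2, -5)))² = (27 + (-2/9 - 4/27/(-5)² + (⅔)*(-5)))² = (27 + (-2/9 - 4/27*1/25 - 10/3))² = (27 + (-2/9 - 4/675 - 10/3))² = (27 - 2404/675)² = (15821/675)² = 250304041/455625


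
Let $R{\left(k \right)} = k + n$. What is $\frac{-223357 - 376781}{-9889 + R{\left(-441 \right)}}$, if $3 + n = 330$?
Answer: $\frac{85734}{1429} \approx 59.996$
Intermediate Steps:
$n = 327$ ($n = -3 + 330 = 327$)
$R{\left(k \right)} = 327 + k$ ($R{\left(k \right)} = k + 327 = 327 + k$)
$\frac{-223357 - 376781}{-9889 + R{\left(-441 \right)}} = \frac{-223357 - 376781}{-9889 + \left(327 - 441\right)} = - \frac{600138}{-9889 - 114} = - \frac{600138}{-10003} = \left(-600138\right) \left(- \frac{1}{10003}\right) = \frac{85734}{1429}$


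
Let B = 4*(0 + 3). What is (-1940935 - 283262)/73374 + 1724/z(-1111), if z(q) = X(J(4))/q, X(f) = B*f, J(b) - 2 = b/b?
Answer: -11718165769/220122 ≈ -53235.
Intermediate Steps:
J(b) = 3 (J(b) = 2 + b/b = 2 + 1 = 3)
B = 12 (B = 4*3 = 12)
X(f) = 12*f
z(q) = 36/q (z(q) = (12*3)/q = 36/q)
(-1940935 - 283262)/73374 + 1724/z(-1111) = (-1940935 - 283262)/73374 + 1724/((36/(-1111))) = -2224197*1/73374 + 1724/((36*(-1/1111))) = -741399/24458 + 1724/(-36/1111) = -741399/24458 + 1724*(-1111/36) = -741399/24458 - 478841/9 = -11718165769/220122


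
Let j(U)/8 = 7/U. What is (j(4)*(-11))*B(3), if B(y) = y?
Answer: -462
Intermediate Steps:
j(U) = 56/U (j(U) = 8*(7/U) = 56/U)
(j(4)*(-11))*B(3) = ((56/4)*(-11))*3 = ((56*(1/4))*(-11))*3 = (14*(-11))*3 = -154*3 = -462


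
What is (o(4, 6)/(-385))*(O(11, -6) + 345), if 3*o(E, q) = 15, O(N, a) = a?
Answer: -339/77 ≈ -4.4026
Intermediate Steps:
o(E, q) = 5 (o(E, q) = (⅓)*15 = 5)
(o(4, 6)/(-385))*(O(11, -6) + 345) = (5/(-385))*(-6 + 345) = (5*(-1/385))*339 = -1/77*339 = -339/77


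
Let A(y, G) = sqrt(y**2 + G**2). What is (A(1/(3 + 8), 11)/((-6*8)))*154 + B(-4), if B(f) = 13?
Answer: 13 - 7*sqrt(14642)/24 ≈ -22.293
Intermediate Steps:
A(y, G) = sqrt(G**2 + y**2)
(A(1/(3 + 8), 11)/((-6*8)))*154 + B(-4) = (sqrt(11**2 + (1/(3 + 8))**2)/((-6*8)))*154 + 13 = (sqrt(121 + (1/11)**2)/(-48))*154 + 13 = (sqrt(121 + (1/11)**2)*(-1/48))*154 + 13 = (sqrt(121 + 1/121)*(-1/48))*154 + 13 = (sqrt(14642/121)*(-1/48))*154 + 13 = ((sqrt(14642)/11)*(-1/48))*154 + 13 = -sqrt(14642)/528*154 + 13 = -7*sqrt(14642)/24 + 13 = 13 - 7*sqrt(14642)/24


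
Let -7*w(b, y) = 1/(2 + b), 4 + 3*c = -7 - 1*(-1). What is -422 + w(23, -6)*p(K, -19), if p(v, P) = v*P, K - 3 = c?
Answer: -221569/525 ≈ -422.04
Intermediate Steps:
c = -10/3 (c = -4/3 + (-7 - 1*(-1))/3 = -4/3 + (-7 + 1)/3 = -4/3 + (⅓)*(-6) = -4/3 - 2 = -10/3 ≈ -3.3333)
K = -⅓ (K = 3 - 10/3 = -⅓ ≈ -0.33333)
w(b, y) = -1/(7*(2 + b))
p(v, P) = P*v
-422 + w(23, -6)*p(K, -19) = -422 + (-1/(14 + 7*23))*(-19*(-⅓)) = -422 - 1/(14 + 161)*(19/3) = -422 - 1/175*(19/3) = -422 - 1*1/175*(19/3) = -422 - 1/175*19/3 = -422 - 19/525 = -221569/525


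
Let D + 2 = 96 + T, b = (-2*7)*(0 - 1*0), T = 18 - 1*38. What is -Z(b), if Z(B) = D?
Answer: -74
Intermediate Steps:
T = -20 (T = 18 - 38 = -20)
b = 0 (b = -14*(0 + 0) = -14*0 = 0)
D = 74 (D = -2 + (96 - 20) = -2 + 76 = 74)
Z(B) = 74
-Z(b) = -1*74 = -74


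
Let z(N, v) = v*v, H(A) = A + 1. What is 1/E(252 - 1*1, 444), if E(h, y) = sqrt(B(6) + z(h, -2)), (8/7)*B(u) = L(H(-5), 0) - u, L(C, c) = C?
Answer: -2*I*sqrt(19)/19 ≈ -0.45883*I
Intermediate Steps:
H(A) = 1 + A
z(N, v) = v**2
B(u) = -7/2 - 7*u/8 (B(u) = 7*((1 - 5) - u)/8 = 7*(-4 - u)/8 = -7/2 - 7*u/8)
E(h, y) = I*sqrt(19)/2 (E(h, y) = sqrt((-7/2 - 7/8*6) + (-2)**2) = sqrt((-7/2 - 21/4) + 4) = sqrt(-35/4 + 4) = sqrt(-19/4) = I*sqrt(19)/2)
1/E(252 - 1*1, 444) = 1/(I*sqrt(19)/2) = -2*I*sqrt(19)/19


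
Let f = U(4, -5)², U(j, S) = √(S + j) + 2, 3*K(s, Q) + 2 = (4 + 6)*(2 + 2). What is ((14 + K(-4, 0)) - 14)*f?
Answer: 38 + 152*I/3 ≈ 38.0 + 50.667*I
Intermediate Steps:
K(s, Q) = 38/3 (K(s, Q) = -⅔ + ((4 + 6)*(2 + 2))/3 = -⅔ + (10*4)/3 = -⅔ + (⅓)*40 = -⅔ + 40/3 = 38/3)
U(j, S) = 2 + √(S + j)
f = (2 + I)² (f = (2 + √(-5 + 4))² = (2 + √(-1))² = (2 + I)² ≈ 3.0 + 4.0*I)
((14 + K(-4, 0)) - 14)*f = ((14 + 38/3) - 14)*(2 + I)² = (80/3 - 14)*(2 + I)² = 38*(2 + I)²/3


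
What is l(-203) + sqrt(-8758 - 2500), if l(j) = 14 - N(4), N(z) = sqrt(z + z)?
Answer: 14 - 2*sqrt(2) + I*sqrt(11258) ≈ 11.172 + 106.1*I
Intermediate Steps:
N(z) = sqrt(2)*sqrt(z) (N(z) = sqrt(2*z) = sqrt(2)*sqrt(z))
l(j) = 14 - 2*sqrt(2) (l(j) = 14 - sqrt(2)*sqrt(4) = 14 - sqrt(2)*2 = 14 - 2*sqrt(2))
l(-203) + sqrt(-8758 - 2500) = (14 - 2*sqrt(2)) + sqrt(-8758 - 2500) = (14 - 2*sqrt(2)) + sqrt(-11258) = (14 - 2*sqrt(2)) + I*sqrt(11258) = 14 - 2*sqrt(2) + I*sqrt(11258)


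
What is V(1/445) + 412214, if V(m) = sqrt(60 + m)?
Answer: 412214 + sqrt(11881945)/445 ≈ 4.1222e+5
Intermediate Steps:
V(1/445) + 412214 = sqrt(60 + 1/445) + 412214 = sqrt(26701/445) + 412214 = sqrt(11881945)/445 + 412214 = 412214 + sqrt(11881945)/445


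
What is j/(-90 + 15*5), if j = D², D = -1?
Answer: -1/15 ≈ -0.066667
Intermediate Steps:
j = 1 (j = (-1)² = 1)
j/(-90 + 15*5) = 1/(-90 + 15*5) = 1/(-90 + 75) = 1/(-15) = -1/15*1 = -1/15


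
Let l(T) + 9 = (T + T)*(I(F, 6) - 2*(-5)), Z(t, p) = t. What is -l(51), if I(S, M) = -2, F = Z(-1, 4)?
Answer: -807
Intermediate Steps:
F = -1
l(T) = -9 + 16*T (l(T) = -9 + (T + T)*(-2 - 2*(-5)) = -9 + (2*T)*(-2 + 10) = -9 + (2*T)*8 = -9 + 16*T)
-l(51) = -(-9 + 16*51) = -(-9 + 816) = -1*807 = -807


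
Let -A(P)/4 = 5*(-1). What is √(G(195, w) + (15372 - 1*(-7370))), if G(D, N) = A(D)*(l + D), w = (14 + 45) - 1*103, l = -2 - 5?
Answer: √26502 ≈ 162.79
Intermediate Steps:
l = -7
A(P) = 20 (A(P) = -20*(-1) = -4*(-5) = 20)
w = -44 (w = 59 - 103 = -44)
G(D, N) = -140 + 20*D (G(D, N) = 20*(-7 + D) = -140 + 20*D)
√(G(195, w) + (15372 - 1*(-7370))) = √((-140 + 20*195) + (15372 - 1*(-7370))) = √((-140 + 3900) + (15372 + 7370)) = √(3760 + 22742) = √26502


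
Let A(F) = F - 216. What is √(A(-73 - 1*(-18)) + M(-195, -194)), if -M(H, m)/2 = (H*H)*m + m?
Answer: 3*√1639313 ≈ 3841.1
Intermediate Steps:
A(F) = -216 + F
M(H, m) = -2*m - 2*m*H² (M(H, m) = -2*((H*H)*m + m) = -2*(H²*m + m) = -2*(m*H² + m) = -2*(m + m*H²) = -2*m - 2*m*H²)
√(A(-73 - 1*(-18)) + M(-195, -194)) = √((-216 + (-73 - 1*(-18))) - 2*(-194)*(1 + (-195)²)) = √((-216 + (-73 + 18)) - 2*(-194)*(1 + 38025)) = √((-216 - 55) - 2*(-194)*38026) = √(-271 + 14754088) = √14753817 = 3*√1639313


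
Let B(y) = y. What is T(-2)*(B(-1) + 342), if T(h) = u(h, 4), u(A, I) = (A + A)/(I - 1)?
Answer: -1364/3 ≈ -454.67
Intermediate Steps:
u(A, I) = 2*A/(-1 + I) (u(A, I) = (2*A)/(-1 + I) = 2*A/(-1 + I))
T(h) = 2*h/3 (T(h) = 2*h/(-1 + 4) = 2*h/3)
T(-2)*(B(-1) + 342) = ((⅔)*(-2))*(-1 + 342) = -4/3*341 = -1364/3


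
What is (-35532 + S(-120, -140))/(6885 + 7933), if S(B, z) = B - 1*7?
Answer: -35659/14818 ≈ -2.4065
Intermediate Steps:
S(B, z) = -7 + B (S(B, z) = B - 7 = -7 + B)
(-35532 + S(-120, -140))/(6885 + 7933) = (-35532 + (-7 - 120))/(6885 + 7933) = (-35532 - 127)/14818 = -35659*1/14818 = -35659/14818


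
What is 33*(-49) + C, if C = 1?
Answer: -1616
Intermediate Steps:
33*(-49) + C = 33*(-49) + 1 = -1617 + 1 = -1616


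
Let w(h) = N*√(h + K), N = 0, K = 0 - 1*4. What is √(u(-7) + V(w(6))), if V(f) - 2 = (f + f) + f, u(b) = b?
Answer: I*√5 ≈ 2.2361*I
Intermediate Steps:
K = -4 (K = 0 - 4 = -4)
w(h) = 0 (w(h) = 0*√(h - 4) = 0*√(-4 + h) = 0)
V(f) = 2 + 3*f (V(f) = 2 + ((f + f) + f) = 2 + (2*f + f) = 2 + 3*f)
√(u(-7) + V(w(6))) = √(-7 + (2 + 3*0)) = √(-7 + (2 + 0)) = √(-7 + 2) = √(-5) = I*√5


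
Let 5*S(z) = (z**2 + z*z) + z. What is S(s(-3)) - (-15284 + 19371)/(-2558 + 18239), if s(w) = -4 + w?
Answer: 1406536/78405 ≈ 17.939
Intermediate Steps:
S(z) = z/5 + 2*z**2/5 (S(z) = ((z**2 + z*z) + z)/5 = ((z**2 + z**2) + z)/5 = (2*z**2 + z)/5 = (z + 2*z**2)/5 = z/5 + 2*z**2/5)
S(s(-3)) - (-15284 + 19371)/(-2558 + 18239) = (-4 - 3)*(1 + 2*(-4 - 3))/5 - (-15284 + 19371)/(-2558 + 18239) = (1/5)*(-7)*(1 + 2*(-7)) - 4087/15681 = (1/5)*(-7)*(1 - 14) - 4087/15681 = (1/5)*(-7)*(-13) - 1*4087/15681 = 91/5 - 4087/15681 = 1406536/78405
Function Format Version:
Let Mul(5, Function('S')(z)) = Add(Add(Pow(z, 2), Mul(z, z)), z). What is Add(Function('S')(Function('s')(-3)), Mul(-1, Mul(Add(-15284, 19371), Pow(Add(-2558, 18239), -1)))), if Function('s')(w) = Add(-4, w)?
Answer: Rational(1406536, 78405) ≈ 17.939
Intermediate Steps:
Function('S')(z) = Add(Mul(Rational(1, 5), z), Mul(Rational(2, 5), Pow(z, 2))) (Function('S')(z) = Mul(Rational(1, 5), Add(Add(Pow(z, 2), Mul(z, z)), z)) = Mul(Rational(1, 5), Add(Add(Pow(z, 2), Pow(z, 2)), z)) = Mul(Rational(1, 5), Add(Mul(2, Pow(z, 2)), z)) = Mul(Rational(1, 5), Add(z, Mul(2, Pow(z, 2)))) = Add(Mul(Rational(1, 5), z), Mul(Rational(2, 5), Pow(z, 2))))
Add(Function('S')(Function('s')(-3)), Mul(-1, Mul(Add(-15284, 19371), Pow(Add(-2558, 18239), -1)))) = Add(Mul(Rational(1, 5), Add(-4, -3), Add(1, Mul(2, Add(-4, -3)))), Mul(-1, Mul(Add(-15284, 19371), Pow(Add(-2558, 18239), -1)))) = Add(Mul(Rational(1, 5), -7, Add(1, Mul(2, -7))), Mul(-1, Mul(4087, Pow(15681, -1)))) = Add(Mul(Rational(1, 5), -7, Add(1, -14)), Mul(-1, Mul(4087, Rational(1, 15681)))) = Add(Mul(Rational(1, 5), -7, -13), Mul(-1, Rational(4087, 15681))) = Add(Rational(91, 5), Rational(-4087, 15681)) = Rational(1406536, 78405)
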